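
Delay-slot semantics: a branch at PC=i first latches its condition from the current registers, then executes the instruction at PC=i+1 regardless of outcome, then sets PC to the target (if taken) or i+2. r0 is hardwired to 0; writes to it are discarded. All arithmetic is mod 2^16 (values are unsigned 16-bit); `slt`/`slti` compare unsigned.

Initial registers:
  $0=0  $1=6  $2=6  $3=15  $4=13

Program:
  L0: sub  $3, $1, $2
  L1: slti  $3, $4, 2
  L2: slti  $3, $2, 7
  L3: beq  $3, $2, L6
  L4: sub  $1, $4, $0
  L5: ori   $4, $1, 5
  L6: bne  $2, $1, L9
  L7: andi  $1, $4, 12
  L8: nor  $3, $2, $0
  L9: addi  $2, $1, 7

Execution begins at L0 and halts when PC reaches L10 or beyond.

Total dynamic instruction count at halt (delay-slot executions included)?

9

#0 sub  $3, $1, $2 ; 0/6/6/0/13
#1 slti  $3, $4, 2 ; 0/6/6/0/13
#2 slti  $3, $2, 7 ; 0/6/6/1/13
#3 beq  $3, $2, L6 ; 0/6/6/1/13 ; →fallthru
#4 sub  $1, $4, $0 ; 0/13/6/1/13
#5 ori   $4, $1, 5 ; 0/13/6/1/13
#6 bne  $2, $1, L9 ; 0/13/6/1/13 ; →target
#7 andi  $1, $4, 12 ; 0/12/6/1/13
#9 addi  $2, $1, 7 ; 0/12/19/1/13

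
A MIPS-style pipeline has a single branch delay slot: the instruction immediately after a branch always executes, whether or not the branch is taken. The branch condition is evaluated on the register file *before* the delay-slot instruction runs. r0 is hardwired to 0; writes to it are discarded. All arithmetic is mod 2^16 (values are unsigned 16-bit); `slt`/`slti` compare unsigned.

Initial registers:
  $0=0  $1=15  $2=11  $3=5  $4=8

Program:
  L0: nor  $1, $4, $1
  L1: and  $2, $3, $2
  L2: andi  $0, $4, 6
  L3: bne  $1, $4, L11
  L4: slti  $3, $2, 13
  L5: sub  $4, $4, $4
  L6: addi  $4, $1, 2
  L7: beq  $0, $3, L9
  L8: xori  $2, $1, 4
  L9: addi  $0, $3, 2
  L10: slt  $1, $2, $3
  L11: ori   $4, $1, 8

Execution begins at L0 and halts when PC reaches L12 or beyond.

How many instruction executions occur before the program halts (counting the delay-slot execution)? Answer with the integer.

PC=0  nor  $1, $4, $1        | $0=0 $1=65520 $2=11 $3=5 $4=8
PC=1  and  $2, $3, $2        | $0=0 $1=65520 $2=1 $3=5 $4=8
PC=2  andi  $0, $4, 6        | $0=0 $1=65520 $2=1 $3=5 $4=8
PC=3  bne  $1, $4, L11       | $0=0 $1=65520 $2=1 $3=5 $4=8  [TAKEN]
PC=4  slti  $3, $2, 13       | $0=0 $1=65520 $2=1 $3=1 $4=8
PC=11 ori   $4, $1, 8        | $0=0 $1=65520 $2=1 $3=1 $4=65528

6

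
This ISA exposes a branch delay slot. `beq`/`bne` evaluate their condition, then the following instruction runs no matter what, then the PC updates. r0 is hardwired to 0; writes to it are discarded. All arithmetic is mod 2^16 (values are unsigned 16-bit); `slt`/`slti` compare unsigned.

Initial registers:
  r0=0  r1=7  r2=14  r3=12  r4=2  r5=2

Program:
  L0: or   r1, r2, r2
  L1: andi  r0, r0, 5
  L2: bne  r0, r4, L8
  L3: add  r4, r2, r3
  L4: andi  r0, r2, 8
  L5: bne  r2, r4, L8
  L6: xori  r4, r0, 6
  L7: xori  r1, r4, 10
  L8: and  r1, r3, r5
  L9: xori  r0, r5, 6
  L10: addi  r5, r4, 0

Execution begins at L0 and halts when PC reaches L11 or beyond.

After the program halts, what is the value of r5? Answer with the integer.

26

[0] or   r1, r2, r2  →  {r0:0, r1:14, r2:14, r3:12, r4:2, r5:2}
[1] andi  r0, r0, 5  →  {r0:0, r1:14, r2:14, r3:12, r4:2, r5:2}
[2] bne  r0, r4, L8  →  {r0:0, r1:14, r2:14, r3:12, r4:2, r5:2}  ⟨branch taken⟩
[3] add  r4, r2, r3  →  {r0:0, r1:14, r2:14, r3:12, r4:26, r5:2}
[8] and  r1, r3, r5  →  {r0:0, r1:0, r2:14, r3:12, r4:26, r5:2}
[9] xori  r0, r5, 6  →  {r0:0, r1:0, r2:14, r3:12, r4:26, r5:2}
[10] addi  r5, r4, 0  →  {r0:0, r1:0, r2:14, r3:12, r4:26, r5:26}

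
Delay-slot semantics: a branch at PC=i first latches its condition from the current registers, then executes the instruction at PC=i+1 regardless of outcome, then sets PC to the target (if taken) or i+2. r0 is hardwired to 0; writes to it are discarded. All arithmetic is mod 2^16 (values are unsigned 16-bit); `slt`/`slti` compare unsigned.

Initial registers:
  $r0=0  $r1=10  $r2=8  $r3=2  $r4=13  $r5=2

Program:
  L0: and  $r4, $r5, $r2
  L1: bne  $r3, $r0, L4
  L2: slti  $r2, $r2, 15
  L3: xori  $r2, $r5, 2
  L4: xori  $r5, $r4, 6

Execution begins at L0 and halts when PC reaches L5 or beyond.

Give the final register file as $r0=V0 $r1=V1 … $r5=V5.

$r0=0 $r1=10 $r2=1 $r3=2 $r4=0 $r5=6

[0] and  $r4, $r5, $r2  →  {$r0:0, $r1:10, $r2:8, $r3:2, $r4:0, $r5:2}
[1] bne  $r3, $r0, L4  →  {$r0:0, $r1:10, $r2:8, $r3:2, $r4:0, $r5:2}  ⟨branch taken⟩
[2] slti  $r2, $r2, 15  →  {$r0:0, $r1:10, $r2:1, $r3:2, $r4:0, $r5:2}
[4] xori  $r5, $r4, 6  →  {$r0:0, $r1:10, $r2:1, $r3:2, $r4:0, $r5:6}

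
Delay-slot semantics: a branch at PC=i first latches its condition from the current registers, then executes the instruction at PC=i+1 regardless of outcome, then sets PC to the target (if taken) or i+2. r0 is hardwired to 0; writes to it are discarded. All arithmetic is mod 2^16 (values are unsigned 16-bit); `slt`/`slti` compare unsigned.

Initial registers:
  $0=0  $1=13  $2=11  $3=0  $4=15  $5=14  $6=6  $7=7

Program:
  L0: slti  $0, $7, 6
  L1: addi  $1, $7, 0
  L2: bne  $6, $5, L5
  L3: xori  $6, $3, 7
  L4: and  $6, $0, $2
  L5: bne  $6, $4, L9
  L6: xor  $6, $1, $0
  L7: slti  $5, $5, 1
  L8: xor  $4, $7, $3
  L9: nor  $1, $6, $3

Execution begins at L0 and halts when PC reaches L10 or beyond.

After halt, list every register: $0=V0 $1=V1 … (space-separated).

$0=0 $1=65528 $2=11 $3=0 $4=15 $5=14 $6=7 $7=7

  step pc=0: slti  $0, $7, 6  regs=(0,13,11,0,15,14,6,7)
  step pc=1: addi  $1, $7, 0  regs=(0,7,11,0,15,14,6,7)
  step pc=2: bne  $6, $5, L5  cond=T  regs=(0,7,11,0,15,14,6,7)
  step pc=3: xori  $6, $3, 7  regs=(0,7,11,0,15,14,7,7)
  step pc=5: bne  $6, $4, L9  cond=T  regs=(0,7,11,0,15,14,7,7)
  step pc=6: xor  $6, $1, $0  regs=(0,7,11,0,15,14,7,7)
  step pc=9: nor  $1, $6, $3  regs=(0,65528,11,0,15,14,7,7)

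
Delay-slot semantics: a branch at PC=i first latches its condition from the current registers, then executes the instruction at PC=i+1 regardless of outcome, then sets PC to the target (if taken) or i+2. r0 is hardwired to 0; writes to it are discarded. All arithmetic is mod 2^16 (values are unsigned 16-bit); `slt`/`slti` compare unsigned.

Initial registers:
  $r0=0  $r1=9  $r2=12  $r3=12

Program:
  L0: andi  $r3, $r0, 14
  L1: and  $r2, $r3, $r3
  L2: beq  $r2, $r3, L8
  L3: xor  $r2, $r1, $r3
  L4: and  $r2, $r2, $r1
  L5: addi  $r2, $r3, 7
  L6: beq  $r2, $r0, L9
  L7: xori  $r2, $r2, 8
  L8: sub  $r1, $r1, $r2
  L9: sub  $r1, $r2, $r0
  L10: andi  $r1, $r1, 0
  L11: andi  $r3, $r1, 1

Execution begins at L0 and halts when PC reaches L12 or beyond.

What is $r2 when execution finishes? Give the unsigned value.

PC=0  andi  $r3, $r0, 14     | $r0=0 $r1=9 $r2=12 $r3=0
PC=1  and  $r2, $r3, $r3     | $r0=0 $r1=9 $r2=0 $r3=0
PC=2  beq  $r2, $r3, L8      | $r0=0 $r1=9 $r2=0 $r3=0  [TAKEN]
PC=3  xor  $r2, $r1, $r3     | $r0=0 $r1=9 $r2=9 $r3=0
PC=8  sub  $r1, $r1, $r2     | $r0=0 $r1=0 $r2=9 $r3=0
PC=9  sub  $r1, $r2, $r0     | $r0=0 $r1=9 $r2=9 $r3=0
PC=10 andi  $r1, $r1, 0      | $r0=0 $r1=0 $r2=9 $r3=0
PC=11 andi  $r3, $r1, 1      | $r0=0 $r1=0 $r2=9 $r3=0

9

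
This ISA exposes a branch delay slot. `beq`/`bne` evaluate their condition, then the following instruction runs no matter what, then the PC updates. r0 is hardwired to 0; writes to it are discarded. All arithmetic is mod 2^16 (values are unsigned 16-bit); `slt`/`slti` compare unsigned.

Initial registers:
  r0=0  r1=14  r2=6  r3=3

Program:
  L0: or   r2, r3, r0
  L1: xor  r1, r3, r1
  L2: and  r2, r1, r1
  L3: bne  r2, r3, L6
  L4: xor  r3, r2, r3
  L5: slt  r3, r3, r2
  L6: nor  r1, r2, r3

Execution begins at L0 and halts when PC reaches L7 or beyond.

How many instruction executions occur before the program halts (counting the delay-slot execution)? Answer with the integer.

#0 or   r2, r3, r0 ; 0/14/3/3
#1 xor  r1, r3, r1 ; 0/13/3/3
#2 and  r2, r1, r1 ; 0/13/13/3
#3 bne  r2, r3, L6 ; 0/13/13/3 ; →target
#4 xor  r3, r2, r3 ; 0/13/13/14
#6 nor  r1, r2, r3 ; 0/65520/13/14

6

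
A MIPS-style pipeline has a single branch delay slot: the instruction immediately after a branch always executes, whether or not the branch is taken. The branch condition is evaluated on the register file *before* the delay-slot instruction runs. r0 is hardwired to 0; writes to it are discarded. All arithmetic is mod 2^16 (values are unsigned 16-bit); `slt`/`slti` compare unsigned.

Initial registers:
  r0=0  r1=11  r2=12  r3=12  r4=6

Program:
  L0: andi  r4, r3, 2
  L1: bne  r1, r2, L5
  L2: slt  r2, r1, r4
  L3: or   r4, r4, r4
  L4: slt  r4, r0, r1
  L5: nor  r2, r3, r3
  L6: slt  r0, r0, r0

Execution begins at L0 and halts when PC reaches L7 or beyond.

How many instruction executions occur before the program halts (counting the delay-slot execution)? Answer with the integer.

  step pc=0: andi  r4, r3, 2  regs=(0,11,12,12,0)
  step pc=1: bne  r1, r2, L5  cond=T  regs=(0,11,12,12,0)
  step pc=2: slt  r2, r1, r4  regs=(0,11,0,12,0)
  step pc=5: nor  r2, r3, r3  regs=(0,11,65523,12,0)
  step pc=6: slt  r0, r0, r0  regs=(0,11,65523,12,0)

5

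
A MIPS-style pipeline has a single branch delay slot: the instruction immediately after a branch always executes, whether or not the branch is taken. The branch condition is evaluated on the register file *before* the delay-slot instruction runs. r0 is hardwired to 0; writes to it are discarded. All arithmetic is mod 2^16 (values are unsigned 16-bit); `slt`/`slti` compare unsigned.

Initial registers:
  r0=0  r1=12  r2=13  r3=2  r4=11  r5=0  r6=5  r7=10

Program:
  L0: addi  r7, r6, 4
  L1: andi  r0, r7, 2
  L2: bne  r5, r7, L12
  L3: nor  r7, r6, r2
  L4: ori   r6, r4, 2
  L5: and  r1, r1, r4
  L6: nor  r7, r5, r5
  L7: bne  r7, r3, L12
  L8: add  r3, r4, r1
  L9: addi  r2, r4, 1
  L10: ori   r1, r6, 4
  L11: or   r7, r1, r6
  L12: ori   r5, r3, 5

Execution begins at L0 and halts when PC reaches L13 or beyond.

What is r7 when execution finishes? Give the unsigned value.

  step pc=0: addi  r7, r6, 4  regs=(0,12,13,2,11,0,5,9)
  step pc=1: andi  r0, r7, 2  regs=(0,12,13,2,11,0,5,9)
  step pc=2: bne  r5, r7, L12  cond=T  regs=(0,12,13,2,11,0,5,9)
  step pc=3: nor  r7, r6, r2  regs=(0,12,13,2,11,0,5,65522)
  step pc=12: ori   r5, r3, 5  regs=(0,12,13,2,11,7,5,65522)

65522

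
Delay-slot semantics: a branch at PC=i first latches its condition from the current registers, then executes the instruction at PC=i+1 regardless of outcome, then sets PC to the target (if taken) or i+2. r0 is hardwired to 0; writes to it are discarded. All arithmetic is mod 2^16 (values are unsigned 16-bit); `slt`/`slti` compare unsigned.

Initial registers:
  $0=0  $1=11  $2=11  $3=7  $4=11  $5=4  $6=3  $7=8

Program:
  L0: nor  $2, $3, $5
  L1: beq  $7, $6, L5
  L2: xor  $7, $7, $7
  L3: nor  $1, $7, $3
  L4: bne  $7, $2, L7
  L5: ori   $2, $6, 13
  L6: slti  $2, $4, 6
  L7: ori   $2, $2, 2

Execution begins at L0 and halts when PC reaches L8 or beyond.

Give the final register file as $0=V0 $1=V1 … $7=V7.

$0=0 $1=65528 $2=15 $3=7 $4=11 $5=4 $6=3 $7=0

#0 nor  $2, $3, $5 ; 0/11/65528/7/11/4/3/8
#1 beq  $7, $6, L5 ; 0/11/65528/7/11/4/3/8 ; →fallthru
#2 xor  $7, $7, $7 ; 0/11/65528/7/11/4/3/0
#3 nor  $1, $7, $3 ; 0/65528/65528/7/11/4/3/0
#4 bne  $7, $2, L7 ; 0/65528/65528/7/11/4/3/0 ; →target
#5 ori   $2, $6, 13 ; 0/65528/15/7/11/4/3/0
#7 ori   $2, $2, 2 ; 0/65528/15/7/11/4/3/0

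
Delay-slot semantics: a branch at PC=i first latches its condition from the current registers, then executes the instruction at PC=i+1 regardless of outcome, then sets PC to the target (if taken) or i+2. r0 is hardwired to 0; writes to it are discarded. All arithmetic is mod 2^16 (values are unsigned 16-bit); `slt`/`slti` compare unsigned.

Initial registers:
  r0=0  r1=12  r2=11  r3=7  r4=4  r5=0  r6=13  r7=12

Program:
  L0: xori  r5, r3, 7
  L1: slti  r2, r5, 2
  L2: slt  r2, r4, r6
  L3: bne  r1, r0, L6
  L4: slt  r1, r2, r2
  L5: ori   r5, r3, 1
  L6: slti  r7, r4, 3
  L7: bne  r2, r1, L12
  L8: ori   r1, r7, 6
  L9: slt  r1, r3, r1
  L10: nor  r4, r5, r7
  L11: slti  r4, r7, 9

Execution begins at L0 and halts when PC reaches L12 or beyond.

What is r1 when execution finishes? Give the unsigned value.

  step pc=0: xori  r5, r3, 7  regs=(0,12,11,7,4,0,13,12)
  step pc=1: slti  r2, r5, 2  regs=(0,12,1,7,4,0,13,12)
  step pc=2: slt  r2, r4, r6  regs=(0,12,1,7,4,0,13,12)
  step pc=3: bne  r1, r0, L6  cond=T  regs=(0,12,1,7,4,0,13,12)
  step pc=4: slt  r1, r2, r2  regs=(0,0,1,7,4,0,13,12)
  step pc=6: slti  r7, r4, 3  regs=(0,0,1,7,4,0,13,0)
  step pc=7: bne  r2, r1, L12  cond=T  regs=(0,0,1,7,4,0,13,0)
  step pc=8: ori   r1, r7, 6  regs=(0,6,1,7,4,0,13,0)

6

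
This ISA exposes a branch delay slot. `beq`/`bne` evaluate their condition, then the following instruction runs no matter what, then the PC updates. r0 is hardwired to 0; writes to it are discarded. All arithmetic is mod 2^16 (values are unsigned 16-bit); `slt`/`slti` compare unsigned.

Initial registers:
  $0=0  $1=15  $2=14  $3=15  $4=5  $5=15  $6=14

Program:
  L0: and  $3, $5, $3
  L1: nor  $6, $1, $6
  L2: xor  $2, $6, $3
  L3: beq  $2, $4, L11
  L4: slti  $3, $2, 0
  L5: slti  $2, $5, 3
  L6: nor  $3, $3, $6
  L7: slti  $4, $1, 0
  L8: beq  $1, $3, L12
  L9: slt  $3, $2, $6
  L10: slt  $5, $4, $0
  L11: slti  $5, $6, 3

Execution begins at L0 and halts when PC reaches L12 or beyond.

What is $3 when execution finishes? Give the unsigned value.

#0 and  $3, $5, $3 ; 0/15/14/15/5/15/14
#1 nor  $6, $1, $6 ; 0/15/14/15/5/15/65520
#2 xor  $2, $6, $3 ; 0/15/65535/15/5/15/65520
#3 beq  $2, $4, L11 ; 0/15/65535/15/5/15/65520 ; →fallthru
#4 slti  $3, $2, 0 ; 0/15/65535/0/5/15/65520
#5 slti  $2, $5, 3 ; 0/15/0/0/5/15/65520
#6 nor  $3, $3, $6 ; 0/15/0/15/5/15/65520
#7 slti  $4, $1, 0 ; 0/15/0/15/0/15/65520
#8 beq  $1, $3, L12 ; 0/15/0/15/0/15/65520 ; →target
#9 slt  $3, $2, $6 ; 0/15/0/1/0/15/65520

1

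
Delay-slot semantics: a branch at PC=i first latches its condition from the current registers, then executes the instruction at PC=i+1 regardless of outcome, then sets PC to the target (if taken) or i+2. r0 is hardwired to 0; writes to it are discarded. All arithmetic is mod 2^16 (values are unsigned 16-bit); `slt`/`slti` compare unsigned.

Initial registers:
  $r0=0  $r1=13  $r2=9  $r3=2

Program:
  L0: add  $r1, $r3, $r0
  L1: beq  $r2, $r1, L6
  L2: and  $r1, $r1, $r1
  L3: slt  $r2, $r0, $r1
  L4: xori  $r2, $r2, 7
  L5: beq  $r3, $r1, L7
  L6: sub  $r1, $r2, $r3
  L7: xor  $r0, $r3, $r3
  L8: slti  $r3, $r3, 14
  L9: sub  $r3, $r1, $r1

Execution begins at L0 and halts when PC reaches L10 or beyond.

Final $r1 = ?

#0 add  $r1, $r3, $r0 ; 0/2/9/2
#1 beq  $r2, $r1, L6 ; 0/2/9/2 ; →fallthru
#2 and  $r1, $r1, $r1 ; 0/2/9/2
#3 slt  $r2, $r0, $r1 ; 0/2/1/2
#4 xori  $r2, $r2, 7 ; 0/2/6/2
#5 beq  $r3, $r1, L7 ; 0/2/6/2 ; →target
#6 sub  $r1, $r2, $r3 ; 0/4/6/2
#7 xor  $r0, $r3, $r3 ; 0/4/6/2
#8 slti  $r3, $r3, 14 ; 0/4/6/1
#9 sub  $r3, $r1, $r1 ; 0/4/6/0

4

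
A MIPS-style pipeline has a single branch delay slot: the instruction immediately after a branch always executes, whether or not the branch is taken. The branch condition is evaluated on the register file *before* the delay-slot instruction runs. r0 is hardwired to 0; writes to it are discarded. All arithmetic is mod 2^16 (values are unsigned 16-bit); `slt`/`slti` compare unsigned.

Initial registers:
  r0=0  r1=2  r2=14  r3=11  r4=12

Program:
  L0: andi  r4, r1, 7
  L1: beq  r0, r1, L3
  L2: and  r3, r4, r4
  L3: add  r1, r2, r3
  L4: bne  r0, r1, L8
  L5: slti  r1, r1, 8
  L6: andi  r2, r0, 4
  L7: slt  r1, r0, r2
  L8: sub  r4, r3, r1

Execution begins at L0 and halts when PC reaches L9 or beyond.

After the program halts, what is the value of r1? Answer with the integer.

[0] andi  r4, r1, 7  →  {r0:0, r1:2, r2:14, r3:11, r4:2}
[1] beq  r0, r1, L3  →  {r0:0, r1:2, r2:14, r3:11, r4:2}  ⟨branch fallthrough⟩
[2] and  r3, r4, r4  →  {r0:0, r1:2, r2:14, r3:2, r4:2}
[3] add  r1, r2, r3  →  {r0:0, r1:16, r2:14, r3:2, r4:2}
[4] bne  r0, r1, L8  →  {r0:0, r1:16, r2:14, r3:2, r4:2}  ⟨branch taken⟩
[5] slti  r1, r1, 8  →  {r0:0, r1:0, r2:14, r3:2, r4:2}
[8] sub  r4, r3, r1  →  {r0:0, r1:0, r2:14, r3:2, r4:2}

0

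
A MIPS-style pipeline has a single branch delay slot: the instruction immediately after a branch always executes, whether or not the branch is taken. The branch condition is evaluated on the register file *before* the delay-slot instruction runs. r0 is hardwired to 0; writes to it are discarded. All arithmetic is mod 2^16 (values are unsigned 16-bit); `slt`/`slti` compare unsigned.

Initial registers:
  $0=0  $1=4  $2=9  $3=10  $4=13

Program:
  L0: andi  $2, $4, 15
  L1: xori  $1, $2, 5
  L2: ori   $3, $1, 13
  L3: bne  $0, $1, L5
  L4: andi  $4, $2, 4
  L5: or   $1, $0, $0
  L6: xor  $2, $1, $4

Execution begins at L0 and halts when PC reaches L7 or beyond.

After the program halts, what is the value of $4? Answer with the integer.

4

[0] andi  $2, $4, 15  →  {$0:0, $1:4, $2:13, $3:10, $4:13}
[1] xori  $1, $2, 5  →  {$0:0, $1:8, $2:13, $3:10, $4:13}
[2] ori   $3, $1, 13  →  {$0:0, $1:8, $2:13, $3:13, $4:13}
[3] bne  $0, $1, L5  →  {$0:0, $1:8, $2:13, $3:13, $4:13}  ⟨branch taken⟩
[4] andi  $4, $2, 4  →  {$0:0, $1:8, $2:13, $3:13, $4:4}
[5] or   $1, $0, $0  →  {$0:0, $1:0, $2:13, $3:13, $4:4}
[6] xor  $2, $1, $4  →  {$0:0, $1:0, $2:4, $3:13, $4:4}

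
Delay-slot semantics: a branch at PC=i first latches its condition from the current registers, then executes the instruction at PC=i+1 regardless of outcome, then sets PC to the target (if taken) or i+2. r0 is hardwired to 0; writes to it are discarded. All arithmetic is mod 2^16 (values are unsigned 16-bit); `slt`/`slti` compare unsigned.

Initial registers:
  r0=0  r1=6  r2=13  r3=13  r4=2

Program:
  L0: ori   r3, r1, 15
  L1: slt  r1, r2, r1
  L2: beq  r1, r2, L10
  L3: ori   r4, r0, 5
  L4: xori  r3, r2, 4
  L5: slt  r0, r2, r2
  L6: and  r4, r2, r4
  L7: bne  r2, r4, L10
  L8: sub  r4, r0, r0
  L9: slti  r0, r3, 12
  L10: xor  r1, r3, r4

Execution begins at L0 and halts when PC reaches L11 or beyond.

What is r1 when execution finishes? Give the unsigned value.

  step pc=0: ori   r3, r1, 15  regs=(0,6,13,15,2)
  step pc=1: slt  r1, r2, r1  regs=(0,0,13,15,2)
  step pc=2: beq  r1, r2, L10  cond=F  regs=(0,0,13,15,2)
  step pc=3: ori   r4, r0, 5  regs=(0,0,13,15,5)
  step pc=4: xori  r3, r2, 4  regs=(0,0,13,9,5)
  step pc=5: slt  r0, r2, r2  regs=(0,0,13,9,5)
  step pc=6: and  r4, r2, r4  regs=(0,0,13,9,5)
  step pc=7: bne  r2, r4, L10  cond=T  regs=(0,0,13,9,5)
  step pc=8: sub  r4, r0, r0  regs=(0,0,13,9,0)
  step pc=10: xor  r1, r3, r4  regs=(0,9,13,9,0)

9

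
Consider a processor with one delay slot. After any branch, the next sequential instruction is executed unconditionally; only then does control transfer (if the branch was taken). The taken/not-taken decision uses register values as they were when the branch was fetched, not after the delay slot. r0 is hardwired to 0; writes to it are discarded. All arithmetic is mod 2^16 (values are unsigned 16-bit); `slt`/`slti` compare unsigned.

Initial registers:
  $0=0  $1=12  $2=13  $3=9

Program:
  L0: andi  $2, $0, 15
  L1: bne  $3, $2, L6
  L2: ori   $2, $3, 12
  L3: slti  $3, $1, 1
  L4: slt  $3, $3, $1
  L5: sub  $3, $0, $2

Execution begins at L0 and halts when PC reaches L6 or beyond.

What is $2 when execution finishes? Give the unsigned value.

13

PC=0  andi  $2, $0, 15       | $0=0 $1=12 $2=0 $3=9
PC=1  bne  $3, $2, L6        | $0=0 $1=12 $2=0 $3=9  [TAKEN]
PC=2  ori   $2, $3, 12       | $0=0 $1=12 $2=13 $3=9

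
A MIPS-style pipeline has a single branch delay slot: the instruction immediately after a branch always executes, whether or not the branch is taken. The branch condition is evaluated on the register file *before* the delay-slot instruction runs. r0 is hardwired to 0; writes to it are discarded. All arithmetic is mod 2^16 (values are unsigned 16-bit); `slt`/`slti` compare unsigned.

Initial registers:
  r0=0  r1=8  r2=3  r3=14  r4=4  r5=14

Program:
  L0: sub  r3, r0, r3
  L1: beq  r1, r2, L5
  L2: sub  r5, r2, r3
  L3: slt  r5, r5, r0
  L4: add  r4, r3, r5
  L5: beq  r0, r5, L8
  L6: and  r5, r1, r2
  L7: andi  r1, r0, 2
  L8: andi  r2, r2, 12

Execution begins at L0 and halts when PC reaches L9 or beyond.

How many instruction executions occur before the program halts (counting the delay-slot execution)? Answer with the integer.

8

  step pc=0: sub  r3, r0, r3  regs=(0,8,3,65522,4,14)
  step pc=1: beq  r1, r2, L5  cond=F  regs=(0,8,3,65522,4,14)
  step pc=2: sub  r5, r2, r3  regs=(0,8,3,65522,4,17)
  step pc=3: slt  r5, r5, r0  regs=(0,8,3,65522,4,0)
  step pc=4: add  r4, r3, r5  regs=(0,8,3,65522,65522,0)
  step pc=5: beq  r0, r5, L8  cond=T  regs=(0,8,3,65522,65522,0)
  step pc=6: and  r5, r1, r2  regs=(0,8,3,65522,65522,0)
  step pc=8: andi  r2, r2, 12  regs=(0,8,0,65522,65522,0)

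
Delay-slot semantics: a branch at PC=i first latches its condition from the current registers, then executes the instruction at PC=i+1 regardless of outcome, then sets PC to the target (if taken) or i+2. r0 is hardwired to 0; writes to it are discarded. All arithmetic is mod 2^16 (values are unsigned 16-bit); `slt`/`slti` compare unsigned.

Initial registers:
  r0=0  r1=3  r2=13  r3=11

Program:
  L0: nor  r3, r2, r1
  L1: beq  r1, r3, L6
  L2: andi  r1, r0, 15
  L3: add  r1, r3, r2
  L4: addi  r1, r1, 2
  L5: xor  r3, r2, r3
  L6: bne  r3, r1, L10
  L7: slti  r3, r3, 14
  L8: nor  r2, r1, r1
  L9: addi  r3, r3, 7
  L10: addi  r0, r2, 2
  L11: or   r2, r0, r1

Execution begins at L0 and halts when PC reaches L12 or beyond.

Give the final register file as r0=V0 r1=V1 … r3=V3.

r0=0 r1=65535 r2=65535 r3=0

#0 nor  r3, r2, r1 ; 0/3/13/65520
#1 beq  r1, r3, L6 ; 0/3/13/65520 ; →fallthru
#2 andi  r1, r0, 15 ; 0/0/13/65520
#3 add  r1, r3, r2 ; 0/65533/13/65520
#4 addi  r1, r1, 2 ; 0/65535/13/65520
#5 xor  r3, r2, r3 ; 0/65535/13/65533
#6 bne  r3, r1, L10 ; 0/65535/13/65533 ; →target
#7 slti  r3, r3, 14 ; 0/65535/13/0
#10 addi  r0, r2, 2 ; 0/65535/13/0
#11 or   r2, r0, r1 ; 0/65535/65535/0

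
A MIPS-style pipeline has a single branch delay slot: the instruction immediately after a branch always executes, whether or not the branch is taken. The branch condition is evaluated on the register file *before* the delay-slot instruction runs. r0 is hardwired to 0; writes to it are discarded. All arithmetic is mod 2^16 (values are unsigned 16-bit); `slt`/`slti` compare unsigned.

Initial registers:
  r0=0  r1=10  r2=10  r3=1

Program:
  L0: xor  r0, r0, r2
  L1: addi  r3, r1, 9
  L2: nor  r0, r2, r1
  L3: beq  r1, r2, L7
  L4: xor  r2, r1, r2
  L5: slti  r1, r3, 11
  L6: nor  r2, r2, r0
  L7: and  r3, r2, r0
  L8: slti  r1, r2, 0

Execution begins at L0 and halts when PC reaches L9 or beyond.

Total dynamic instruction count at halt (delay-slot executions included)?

#0 xor  r0, r0, r2 ; 0/10/10/1
#1 addi  r3, r1, 9 ; 0/10/10/19
#2 nor  r0, r2, r1 ; 0/10/10/19
#3 beq  r1, r2, L7 ; 0/10/10/19 ; →target
#4 xor  r2, r1, r2 ; 0/10/0/19
#7 and  r3, r2, r0 ; 0/10/0/0
#8 slti  r1, r2, 0 ; 0/0/0/0

7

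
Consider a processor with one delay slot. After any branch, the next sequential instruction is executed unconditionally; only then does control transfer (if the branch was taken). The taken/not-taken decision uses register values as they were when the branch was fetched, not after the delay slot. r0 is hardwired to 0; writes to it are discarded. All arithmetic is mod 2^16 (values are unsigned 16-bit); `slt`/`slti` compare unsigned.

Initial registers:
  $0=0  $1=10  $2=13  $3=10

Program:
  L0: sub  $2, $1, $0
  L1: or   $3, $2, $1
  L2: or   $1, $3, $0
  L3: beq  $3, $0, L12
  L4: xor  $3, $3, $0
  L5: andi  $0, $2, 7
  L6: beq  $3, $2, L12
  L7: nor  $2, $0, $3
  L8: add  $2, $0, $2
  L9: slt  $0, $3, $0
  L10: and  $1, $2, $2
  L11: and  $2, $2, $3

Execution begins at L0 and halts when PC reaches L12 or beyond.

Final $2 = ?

PC=0  sub  $2, $1, $0        | $0=0 $1=10 $2=10 $3=10
PC=1  or   $3, $2, $1        | $0=0 $1=10 $2=10 $3=10
PC=2  or   $1, $3, $0        | $0=0 $1=10 $2=10 $3=10
PC=3  beq  $3, $0, L12       | $0=0 $1=10 $2=10 $3=10  [not taken]
PC=4  xor  $3, $3, $0        | $0=0 $1=10 $2=10 $3=10
PC=5  andi  $0, $2, 7        | $0=0 $1=10 $2=10 $3=10
PC=6  beq  $3, $2, L12       | $0=0 $1=10 $2=10 $3=10  [TAKEN]
PC=7  nor  $2, $0, $3        | $0=0 $1=10 $2=65525 $3=10

65525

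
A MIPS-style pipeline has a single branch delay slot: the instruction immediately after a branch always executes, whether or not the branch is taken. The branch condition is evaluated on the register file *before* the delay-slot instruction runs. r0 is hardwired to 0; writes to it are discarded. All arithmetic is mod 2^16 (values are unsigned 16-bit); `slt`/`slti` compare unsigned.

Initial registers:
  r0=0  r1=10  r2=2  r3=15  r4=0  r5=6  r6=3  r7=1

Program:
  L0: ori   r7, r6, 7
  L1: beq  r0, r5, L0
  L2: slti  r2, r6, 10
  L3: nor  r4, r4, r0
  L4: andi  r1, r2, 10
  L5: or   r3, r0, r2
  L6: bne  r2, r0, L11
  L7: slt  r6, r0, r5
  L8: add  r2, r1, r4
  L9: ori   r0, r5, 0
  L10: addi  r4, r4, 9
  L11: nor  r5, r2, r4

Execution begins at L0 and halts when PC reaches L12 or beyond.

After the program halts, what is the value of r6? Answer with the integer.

1

#0 ori   r7, r6, 7 ; 0/10/2/15/0/6/3/7
#1 beq  r0, r5, L0 ; 0/10/2/15/0/6/3/7 ; →fallthru
#2 slti  r2, r6, 10 ; 0/10/1/15/0/6/3/7
#3 nor  r4, r4, r0 ; 0/10/1/15/65535/6/3/7
#4 andi  r1, r2, 10 ; 0/0/1/15/65535/6/3/7
#5 or   r3, r0, r2 ; 0/0/1/1/65535/6/3/7
#6 bne  r2, r0, L11 ; 0/0/1/1/65535/6/3/7 ; →target
#7 slt  r6, r0, r5 ; 0/0/1/1/65535/6/1/7
#11 nor  r5, r2, r4 ; 0/0/1/1/65535/0/1/7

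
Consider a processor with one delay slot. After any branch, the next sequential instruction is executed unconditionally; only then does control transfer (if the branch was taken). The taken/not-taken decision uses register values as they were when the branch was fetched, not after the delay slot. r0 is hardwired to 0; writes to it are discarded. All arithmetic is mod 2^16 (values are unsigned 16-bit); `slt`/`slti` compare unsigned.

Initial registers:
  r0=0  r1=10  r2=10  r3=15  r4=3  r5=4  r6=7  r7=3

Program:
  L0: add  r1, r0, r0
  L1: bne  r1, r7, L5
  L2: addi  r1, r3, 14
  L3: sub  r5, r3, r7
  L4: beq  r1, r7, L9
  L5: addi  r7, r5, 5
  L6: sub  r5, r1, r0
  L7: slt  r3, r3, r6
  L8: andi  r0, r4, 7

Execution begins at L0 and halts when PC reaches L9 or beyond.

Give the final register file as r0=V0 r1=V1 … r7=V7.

r0=0 r1=29 r2=10 r3=0 r4=3 r5=29 r6=7 r7=9

PC=0  add  r1, r0, r0        | r0=0 r1=0 r2=10 r3=15 r4=3 r5=4 r6=7 r7=3
PC=1  bne  r1, r7, L5        | r0=0 r1=0 r2=10 r3=15 r4=3 r5=4 r6=7 r7=3  [TAKEN]
PC=2  addi  r1, r3, 14       | r0=0 r1=29 r2=10 r3=15 r4=3 r5=4 r6=7 r7=3
PC=5  addi  r7, r5, 5        | r0=0 r1=29 r2=10 r3=15 r4=3 r5=4 r6=7 r7=9
PC=6  sub  r5, r1, r0        | r0=0 r1=29 r2=10 r3=15 r4=3 r5=29 r6=7 r7=9
PC=7  slt  r3, r3, r6        | r0=0 r1=29 r2=10 r3=0 r4=3 r5=29 r6=7 r7=9
PC=8  andi  r0, r4, 7        | r0=0 r1=29 r2=10 r3=0 r4=3 r5=29 r6=7 r7=9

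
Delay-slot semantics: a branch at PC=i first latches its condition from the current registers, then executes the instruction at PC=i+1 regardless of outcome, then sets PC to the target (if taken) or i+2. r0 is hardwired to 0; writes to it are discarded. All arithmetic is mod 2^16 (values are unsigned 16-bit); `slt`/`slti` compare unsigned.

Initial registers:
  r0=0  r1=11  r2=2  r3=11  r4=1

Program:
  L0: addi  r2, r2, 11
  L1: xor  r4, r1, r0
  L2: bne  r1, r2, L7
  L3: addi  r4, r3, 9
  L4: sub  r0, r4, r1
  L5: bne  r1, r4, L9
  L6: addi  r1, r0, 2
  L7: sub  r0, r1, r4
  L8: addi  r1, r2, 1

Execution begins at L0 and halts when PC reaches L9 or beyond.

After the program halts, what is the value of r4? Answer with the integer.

20

[0] addi  r2, r2, 11  →  {r0:0, r1:11, r2:13, r3:11, r4:1}
[1] xor  r4, r1, r0  →  {r0:0, r1:11, r2:13, r3:11, r4:11}
[2] bne  r1, r2, L7  →  {r0:0, r1:11, r2:13, r3:11, r4:11}  ⟨branch taken⟩
[3] addi  r4, r3, 9  →  {r0:0, r1:11, r2:13, r3:11, r4:20}
[7] sub  r0, r1, r4  →  {r0:0, r1:11, r2:13, r3:11, r4:20}
[8] addi  r1, r2, 1  →  {r0:0, r1:14, r2:13, r3:11, r4:20}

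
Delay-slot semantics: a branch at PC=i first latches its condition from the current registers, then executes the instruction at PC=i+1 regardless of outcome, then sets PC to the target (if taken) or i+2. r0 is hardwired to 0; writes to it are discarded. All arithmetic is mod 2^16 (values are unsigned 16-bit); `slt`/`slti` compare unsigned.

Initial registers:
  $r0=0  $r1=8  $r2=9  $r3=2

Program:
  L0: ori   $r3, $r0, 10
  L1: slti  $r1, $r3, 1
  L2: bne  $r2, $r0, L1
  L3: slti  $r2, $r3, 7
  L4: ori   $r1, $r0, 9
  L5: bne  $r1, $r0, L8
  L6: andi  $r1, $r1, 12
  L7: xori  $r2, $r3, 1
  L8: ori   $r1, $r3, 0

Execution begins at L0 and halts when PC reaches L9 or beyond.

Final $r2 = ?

0

[0] ori   $r3, $r0, 10  →  {$r0:0, $r1:8, $r2:9, $r3:10}
[1] slti  $r1, $r3, 1  →  {$r0:0, $r1:0, $r2:9, $r3:10}
[2] bne  $r2, $r0, L1  →  {$r0:0, $r1:0, $r2:9, $r3:10}  ⟨branch taken⟩
[3] slti  $r2, $r3, 7  →  {$r0:0, $r1:0, $r2:0, $r3:10}
[1] slti  $r1, $r3, 1  →  {$r0:0, $r1:0, $r2:0, $r3:10}
[2] bne  $r2, $r0, L1  →  {$r0:0, $r1:0, $r2:0, $r3:10}  ⟨branch fallthrough⟩
[3] slti  $r2, $r3, 7  →  {$r0:0, $r1:0, $r2:0, $r3:10}
[4] ori   $r1, $r0, 9  →  {$r0:0, $r1:9, $r2:0, $r3:10}
[5] bne  $r1, $r0, L8  →  {$r0:0, $r1:9, $r2:0, $r3:10}  ⟨branch taken⟩
[6] andi  $r1, $r1, 12  →  {$r0:0, $r1:8, $r2:0, $r3:10}
[8] ori   $r1, $r3, 0  →  {$r0:0, $r1:10, $r2:0, $r3:10}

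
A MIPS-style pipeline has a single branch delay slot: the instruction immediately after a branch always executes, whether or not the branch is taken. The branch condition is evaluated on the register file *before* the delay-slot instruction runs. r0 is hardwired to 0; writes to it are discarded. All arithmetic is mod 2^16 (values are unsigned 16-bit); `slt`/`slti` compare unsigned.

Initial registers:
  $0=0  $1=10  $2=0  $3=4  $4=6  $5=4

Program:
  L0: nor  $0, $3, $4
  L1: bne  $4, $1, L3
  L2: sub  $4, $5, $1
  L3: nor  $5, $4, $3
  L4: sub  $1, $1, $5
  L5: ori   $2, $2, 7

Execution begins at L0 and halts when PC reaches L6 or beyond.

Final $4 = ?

#0 nor  $0, $3, $4 ; 0/10/0/4/6/4
#1 bne  $4, $1, L3 ; 0/10/0/4/6/4 ; →target
#2 sub  $4, $5, $1 ; 0/10/0/4/65530/4
#3 nor  $5, $4, $3 ; 0/10/0/4/65530/1
#4 sub  $1, $1, $5 ; 0/9/0/4/65530/1
#5 ori   $2, $2, 7 ; 0/9/7/4/65530/1

65530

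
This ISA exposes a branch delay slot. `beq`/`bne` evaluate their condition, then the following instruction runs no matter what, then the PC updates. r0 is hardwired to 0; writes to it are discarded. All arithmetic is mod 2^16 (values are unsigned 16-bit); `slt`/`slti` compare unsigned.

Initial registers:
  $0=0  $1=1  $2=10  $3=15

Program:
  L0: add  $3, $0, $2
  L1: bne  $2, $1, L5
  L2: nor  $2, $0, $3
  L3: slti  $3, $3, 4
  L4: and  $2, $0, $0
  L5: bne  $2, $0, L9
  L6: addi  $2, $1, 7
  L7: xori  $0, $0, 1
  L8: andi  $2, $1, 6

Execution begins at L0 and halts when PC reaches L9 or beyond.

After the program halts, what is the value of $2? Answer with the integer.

[0] add  $3, $0, $2  →  {$0:0, $1:1, $2:10, $3:10}
[1] bne  $2, $1, L5  →  {$0:0, $1:1, $2:10, $3:10}  ⟨branch taken⟩
[2] nor  $2, $0, $3  →  {$0:0, $1:1, $2:65525, $3:10}
[5] bne  $2, $0, L9  →  {$0:0, $1:1, $2:65525, $3:10}  ⟨branch taken⟩
[6] addi  $2, $1, 7  →  {$0:0, $1:1, $2:8, $3:10}

8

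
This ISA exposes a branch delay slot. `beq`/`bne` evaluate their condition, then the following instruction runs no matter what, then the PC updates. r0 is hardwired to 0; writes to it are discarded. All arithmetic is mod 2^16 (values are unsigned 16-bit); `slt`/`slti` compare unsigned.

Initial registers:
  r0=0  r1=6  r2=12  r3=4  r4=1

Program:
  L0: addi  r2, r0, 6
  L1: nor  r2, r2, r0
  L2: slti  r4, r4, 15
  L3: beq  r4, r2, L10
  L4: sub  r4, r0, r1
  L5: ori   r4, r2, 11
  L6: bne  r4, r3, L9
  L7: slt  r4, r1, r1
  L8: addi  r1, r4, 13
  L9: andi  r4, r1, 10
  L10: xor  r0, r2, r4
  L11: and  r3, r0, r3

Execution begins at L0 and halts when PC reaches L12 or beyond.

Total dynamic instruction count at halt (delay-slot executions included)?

11

[0] addi  r2, r0, 6  →  {r0:0, r1:6, r2:6, r3:4, r4:1}
[1] nor  r2, r2, r0  →  {r0:0, r1:6, r2:65529, r3:4, r4:1}
[2] slti  r4, r4, 15  →  {r0:0, r1:6, r2:65529, r3:4, r4:1}
[3] beq  r4, r2, L10  →  {r0:0, r1:6, r2:65529, r3:4, r4:1}  ⟨branch fallthrough⟩
[4] sub  r4, r0, r1  →  {r0:0, r1:6, r2:65529, r3:4, r4:65530}
[5] ori   r4, r2, 11  →  {r0:0, r1:6, r2:65529, r3:4, r4:65531}
[6] bne  r4, r3, L9  →  {r0:0, r1:6, r2:65529, r3:4, r4:65531}  ⟨branch taken⟩
[7] slt  r4, r1, r1  →  {r0:0, r1:6, r2:65529, r3:4, r4:0}
[9] andi  r4, r1, 10  →  {r0:0, r1:6, r2:65529, r3:4, r4:2}
[10] xor  r0, r2, r4  →  {r0:0, r1:6, r2:65529, r3:4, r4:2}
[11] and  r3, r0, r3  →  {r0:0, r1:6, r2:65529, r3:0, r4:2}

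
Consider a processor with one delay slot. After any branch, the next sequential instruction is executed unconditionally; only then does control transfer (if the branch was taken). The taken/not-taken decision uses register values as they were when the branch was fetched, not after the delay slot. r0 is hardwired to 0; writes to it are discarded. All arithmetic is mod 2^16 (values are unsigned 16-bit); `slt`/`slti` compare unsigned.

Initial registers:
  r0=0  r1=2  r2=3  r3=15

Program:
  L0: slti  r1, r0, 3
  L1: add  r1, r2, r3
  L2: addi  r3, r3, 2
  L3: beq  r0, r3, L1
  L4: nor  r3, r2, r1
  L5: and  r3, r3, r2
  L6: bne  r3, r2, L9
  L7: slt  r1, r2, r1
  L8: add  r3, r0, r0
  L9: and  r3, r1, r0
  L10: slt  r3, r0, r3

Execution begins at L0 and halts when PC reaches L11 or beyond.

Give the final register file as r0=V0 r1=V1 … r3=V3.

[0] slti  r1, r0, 3  →  {r0:0, r1:1, r2:3, r3:15}
[1] add  r1, r2, r3  →  {r0:0, r1:18, r2:3, r3:15}
[2] addi  r3, r3, 2  →  {r0:0, r1:18, r2:3, r3:17}
[3] beq  r0, r3, L1  →  {r0:0, r1:18, r2:3, r3:17}  ⟨branch fallthrough⟩
[4] nor  r3, r2, r1  →  {r0:0, r1:18, r2:3, r3:65516}
[5] and  r3, r3, r2  →  {r0:0, r1:18, r2:3, r3:0}
[6] bne  r3, r2, L9  →  {r0:0, r1:18, r2:3, r3:0}  ⟨branch taken⟩
[7] slt  r1, r2, r1  →  {r0:0, r1:1, r2:3, r3:0}
[9] and  r3, r1, r0  →  {r0:0, r1:1, r2:3, r3:0}
[10] slt  r3, r0, r3  →  {r0:0, r1:1, r2:3, r3:0}

r0=0 r1=1 r2=3 r3=0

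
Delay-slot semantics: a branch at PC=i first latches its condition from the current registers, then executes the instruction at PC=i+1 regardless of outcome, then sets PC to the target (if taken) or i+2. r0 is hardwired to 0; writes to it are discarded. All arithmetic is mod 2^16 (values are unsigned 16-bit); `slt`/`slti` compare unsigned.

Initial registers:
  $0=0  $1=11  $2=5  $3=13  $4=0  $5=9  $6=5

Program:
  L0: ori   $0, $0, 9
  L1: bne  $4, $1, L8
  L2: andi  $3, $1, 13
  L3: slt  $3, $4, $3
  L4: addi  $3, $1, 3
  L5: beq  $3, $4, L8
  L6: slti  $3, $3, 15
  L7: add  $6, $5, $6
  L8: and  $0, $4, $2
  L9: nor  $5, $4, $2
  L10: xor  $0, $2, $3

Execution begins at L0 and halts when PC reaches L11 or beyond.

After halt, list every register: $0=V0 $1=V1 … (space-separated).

$0=0 $1=11 $2=5 $3=9 $4=0 $5=65530 $6=5

#0 ori   $0, $0, 9 ; 0/11/5/13/0/9/5
#1 bne  $4, $1, L8 ; 0/11/5/13/0/9/5 ; →target
#2 andi  $3, $1, 13 ; 0/11/5/9/0/9/5
#8 and  $0, $4, $2 ; 0/11/5/9/0/9/5
#9 nor  $5, $4, $2 ; 0/11/5/9/0/65530/5
#10 xor  $0, $2, $3 ; 0/11/5/9/0/65530/5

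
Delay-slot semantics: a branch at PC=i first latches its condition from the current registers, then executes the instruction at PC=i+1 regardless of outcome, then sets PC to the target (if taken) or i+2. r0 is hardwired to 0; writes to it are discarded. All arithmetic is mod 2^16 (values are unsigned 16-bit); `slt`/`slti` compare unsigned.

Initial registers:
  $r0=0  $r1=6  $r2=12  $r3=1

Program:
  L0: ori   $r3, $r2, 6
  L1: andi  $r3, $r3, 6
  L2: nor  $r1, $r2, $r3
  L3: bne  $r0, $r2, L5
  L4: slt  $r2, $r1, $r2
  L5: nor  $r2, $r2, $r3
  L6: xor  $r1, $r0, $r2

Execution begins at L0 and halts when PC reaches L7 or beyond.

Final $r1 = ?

  step pc=0: ori   $r3, $r2, 6  regs=(0,6,12,14)
  step pc=1: andi  $r3, $r3, 6  regs=(0,6,12,6)
  step pc=2: nor  $r1, $r2, $r3  regs=(0,65521,12,6)
  step pc=3: bne  $r0, $r2, L5  cond=T  regs=(0,65521,12,6)
  step pc=4: slt  $r2, $r1, $r2  regs=(0,65521,0,6)
  step pc=5: nor  $r2, $r2, $r3  regs=(0,65521,65529,6)
  step pc=6: xor  $r1, $r0, $r2  regs=(0,65529,65529,6)

65529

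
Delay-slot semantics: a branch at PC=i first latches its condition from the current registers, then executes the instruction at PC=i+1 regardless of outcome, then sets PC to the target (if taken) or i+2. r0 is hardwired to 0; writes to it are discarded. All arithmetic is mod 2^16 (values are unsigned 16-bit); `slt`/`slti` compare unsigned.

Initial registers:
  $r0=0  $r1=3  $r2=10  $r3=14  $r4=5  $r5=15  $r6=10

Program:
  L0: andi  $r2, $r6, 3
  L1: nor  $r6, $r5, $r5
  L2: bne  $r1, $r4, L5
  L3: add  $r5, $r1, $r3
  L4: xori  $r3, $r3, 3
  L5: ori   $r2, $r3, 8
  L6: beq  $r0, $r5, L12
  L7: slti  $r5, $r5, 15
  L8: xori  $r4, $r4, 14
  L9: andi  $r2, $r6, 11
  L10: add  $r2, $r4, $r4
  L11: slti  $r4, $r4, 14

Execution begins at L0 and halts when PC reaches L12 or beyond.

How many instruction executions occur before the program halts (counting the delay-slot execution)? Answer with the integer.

[0] andi  $r2, $r6, 3  →  {$r0:0, $r1:3, $r2:2, $r3:14, $r4:5, $r5:15, $r6:10}
[1] nor  $r6, $r5, $r5  →  {$r0:0, $r1:3, $r2:2, $r3:14, $r4:5, $r5:15, $r6:65520}
[2] bne  $r1, $r4, L5  →  {$r0:0, $r1:3, $r2:2, $r3:14, $r4:5, $r5:15, $r6:65520}  ⟨branch taken⟩
[3] add  $r5, $r1, $r3  →  {$r0:0, $r1:3, $r2:2, $r3:14, $r4:5, $r5:17, $r6:65520}
[5] ori   $r2, $r3, 8  →  {$r0:0, $r1:3, $r2:14, $r3:14, $r4:5, $r5:17, $r6:65520}
[6] beq  $r0, $r5, L12  →  {$r0:0, $r1:3, $r2:14, $r3:14, $r4:5, $r5:17, $r6:65520}  ⟨branch fallthrough⟩
[7] slti  $r5, $r5, 15  →  {$r0:0, $r1:3, $r2:14, $r3:14, $r4:5, $r5:0, $r6:65520}
[8] xori  $r4, $r4, 14  →  {$r0:0, $r1:3, $r2:14, $r3:14, $r4:11, $r5:0, $r6:65520}
[9] andi  $r2, $r6, 11  →  {$r0:0, $r1:3, $r2:0, $r3:14, $r4:11, $r5:0, $r6:65520}
[10] add  $r2, $r4, $r4  →  {$r0:0, $r1:3, $r2:22, $r3:14, $r4:11, $r5:0, $r6:65520}
[11] slti  $r4, $r4, 14  →  {$r0:0, $r1:3, $r2:22, $r3:14, $r4:1, $r5:0, $r6:65520}

11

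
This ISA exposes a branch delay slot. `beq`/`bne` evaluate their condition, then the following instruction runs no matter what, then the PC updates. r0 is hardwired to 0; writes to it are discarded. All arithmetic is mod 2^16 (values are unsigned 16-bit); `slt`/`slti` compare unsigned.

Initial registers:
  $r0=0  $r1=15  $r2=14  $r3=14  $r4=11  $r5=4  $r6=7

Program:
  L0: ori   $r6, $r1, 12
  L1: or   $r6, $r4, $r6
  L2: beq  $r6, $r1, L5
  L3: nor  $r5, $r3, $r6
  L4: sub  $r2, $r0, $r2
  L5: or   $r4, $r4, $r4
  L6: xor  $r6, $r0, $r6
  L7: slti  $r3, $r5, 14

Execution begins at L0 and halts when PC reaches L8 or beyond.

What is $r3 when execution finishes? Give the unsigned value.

0

[0] ori   $r6, $r1, 12  →  {$r0:0, $r1:15, $r2:14, $r3:14, $r4:11, $r5:4, $r6:15}
[1] or   $r6, $r4, $r6  →  {$r0:0, $r1:15, $r2:14, $r3:14, $r4:11, $r5:4, $r6:15}
[2] beq  $r6, $r1, L5  →  {$r0:0, $r1:15, $r2:14, $r3:14, $r4:11, $r5:4, $r6:15}  ⟨branch taken⟩
[3] nor  $r5, $r3, $r6  →  {$r0:0, $r1:15, $r2:14, $r3:14, $r4:11, $r5:65520, $r6:15}
[5] or   $r4, $r4, $r4  →  {$r0:0, $r1:15, $r2:14, $r3:14, $r4:11, $r5:65520, $r6:15}
[6] xor  $r6, $r0, $r6  →  {$r0:0, $r1:15, $r2:14, $r3:14, $r4:11, $r5:65520, $r6:15}
[7] slti  $r3, $r5, 14  →  {$r0:0, $r1:15, $r2:14, $r3:0, $r4:11, $r5:65520, $r6:15}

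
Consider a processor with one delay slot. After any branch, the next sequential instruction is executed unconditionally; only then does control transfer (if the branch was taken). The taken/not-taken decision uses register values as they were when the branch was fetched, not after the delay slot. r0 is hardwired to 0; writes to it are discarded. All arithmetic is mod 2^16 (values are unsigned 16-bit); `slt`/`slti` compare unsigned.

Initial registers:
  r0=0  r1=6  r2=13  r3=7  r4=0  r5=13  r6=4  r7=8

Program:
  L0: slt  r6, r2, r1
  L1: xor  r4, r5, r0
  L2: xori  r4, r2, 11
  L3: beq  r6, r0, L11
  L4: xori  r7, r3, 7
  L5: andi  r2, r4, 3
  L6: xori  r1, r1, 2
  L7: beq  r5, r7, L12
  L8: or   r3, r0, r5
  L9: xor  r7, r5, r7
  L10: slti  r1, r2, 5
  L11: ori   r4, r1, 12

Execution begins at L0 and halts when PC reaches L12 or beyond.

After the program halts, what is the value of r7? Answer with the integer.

0

  step pc=0: slt  r6, r2, r1  regs=(0,6,13,7,0,13,0,8)
  step pc=1: xor  r4, r5, r0  regs=(0,6,13,7,13,13,0,8)
  step pc=2: xori  r4, r2, 11  regs=(0,6,13,7,6,13,0,8)
  step pc=3: beq  r6, r0, L11  cond=T  regs=(0,6,13,7,6,13,0,8)
  step pc=4: xori  r7, r3, 7  regs=(0,6,13,7,6,13,0,0)
  step pc=11: ori   r4, r1, 12  regs=(0,6,13,7,14,13,0,0)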